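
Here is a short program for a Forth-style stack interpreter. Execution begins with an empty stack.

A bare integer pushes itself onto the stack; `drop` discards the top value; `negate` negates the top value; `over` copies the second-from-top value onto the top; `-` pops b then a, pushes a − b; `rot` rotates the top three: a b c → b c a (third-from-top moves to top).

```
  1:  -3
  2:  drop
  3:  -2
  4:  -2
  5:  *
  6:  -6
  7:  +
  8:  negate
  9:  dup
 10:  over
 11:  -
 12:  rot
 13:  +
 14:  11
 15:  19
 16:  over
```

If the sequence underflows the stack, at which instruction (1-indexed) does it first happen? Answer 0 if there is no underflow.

12

-3     : -3
drop   : (empty)
-2     : -2
-2     : -2 -2
*      : 4
-6     : 4 -6
+      : -2
negate : 2
dup    : 2 2
over   : 2 2 2
-      : 2 0
rot  — needs 3 operands, stack has 2 → underflow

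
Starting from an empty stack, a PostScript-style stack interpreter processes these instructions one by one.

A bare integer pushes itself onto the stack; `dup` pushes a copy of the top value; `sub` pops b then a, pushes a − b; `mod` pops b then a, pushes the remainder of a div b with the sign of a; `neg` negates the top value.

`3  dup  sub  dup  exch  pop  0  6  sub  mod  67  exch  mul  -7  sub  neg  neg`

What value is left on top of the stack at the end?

3    → [3]
dup  → [3, 3]
sub  → [0]
dup  → [0, 0]
exch → [0, 0]
pop  → [0]
0    → [0, 0]
6    → [0, 0, 6]
sub  → [0, -6]
mod  → [0]
67   → [0, 67]
exch → [67, 0]
mul  → [0]
-7   → [0, -7]
sub  → [7]
neg  → [-7]
neg  → [7]

7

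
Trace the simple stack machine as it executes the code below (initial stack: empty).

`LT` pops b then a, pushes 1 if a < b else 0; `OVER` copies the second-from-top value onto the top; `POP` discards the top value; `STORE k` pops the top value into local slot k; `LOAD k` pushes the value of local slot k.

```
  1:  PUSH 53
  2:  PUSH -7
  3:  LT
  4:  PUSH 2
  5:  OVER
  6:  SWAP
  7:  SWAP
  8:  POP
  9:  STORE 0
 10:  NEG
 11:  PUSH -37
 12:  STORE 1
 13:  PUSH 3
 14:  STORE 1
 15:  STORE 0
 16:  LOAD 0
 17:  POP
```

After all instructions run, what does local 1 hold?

3

PUSH 53  → [53]
PUSH -7  → [53, -7]
LT       → [0]
PUSH 2   → [0, 2]
OVER     → [0, 2, 0]
SWAP     → [0, 0, 2]
SWAP     → [0, 2, 0]
POP      → [0, 2]
STORE 0  → [0]
NEG      → [0]
PUSH -37 → [0, -37]
STORE 1  → [0]
PUSH 3   → [0, 3]
STORE 1  → [0]
STORE 0  → []
LOAD 0   → [0]
POP      → []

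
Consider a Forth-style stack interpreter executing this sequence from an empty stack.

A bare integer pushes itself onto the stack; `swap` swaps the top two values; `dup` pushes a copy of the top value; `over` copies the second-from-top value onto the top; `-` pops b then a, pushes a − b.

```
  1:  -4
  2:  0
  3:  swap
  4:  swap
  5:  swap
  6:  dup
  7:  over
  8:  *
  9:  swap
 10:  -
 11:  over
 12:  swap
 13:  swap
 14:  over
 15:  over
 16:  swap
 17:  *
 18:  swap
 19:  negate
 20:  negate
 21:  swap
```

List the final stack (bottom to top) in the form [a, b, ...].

-4     -> [-4]
0      -> [-4, 0]
swap   -> [0, -4]
swap   -> [-4, 0]
swap   -> [0, -4]
dup    -> [0, -4, -4]
over   -> [0, -4, -4, -4]
*      -> [0, -4, 16]
swap   -> [0, 16, -4]
-      -> [0, 20]
over   -> [0, 20, 0]
swap   -> [0, 0, 20]
swap   -> [0, 20, 0]
over   -> [0, 20, 0, 20]
over   -> [0, 20, 0, 20, 0]
swap   -> [0, 20, 0, 0, 20]
*      -> [0, 20, 0, 0]
swap   -> [0, 20, 0, 0]
negate -> [0, 20, 0, 0]
negate -> [0, 20, 0, 0]
swap   -> [0, 20, 0, 0]

[0, 20, 0, 0]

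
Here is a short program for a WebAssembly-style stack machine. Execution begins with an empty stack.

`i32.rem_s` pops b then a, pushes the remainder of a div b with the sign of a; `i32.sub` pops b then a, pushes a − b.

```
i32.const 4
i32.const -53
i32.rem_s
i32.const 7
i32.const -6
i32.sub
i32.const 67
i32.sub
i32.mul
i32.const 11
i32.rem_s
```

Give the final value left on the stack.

-7

i32.const 4   : 4
i32.const -53 : 4 -53
i32.rem_s     : 4
i32.const 7   : 4 7
i32.const -6  : 4 7 -6
i32.sub       : 4 13
i32.const 67  : 4 13 67
i32.sub       : 4 -54
i32.mul       : -216
i32.const 11  : -216 11
i32.rem_s     : -7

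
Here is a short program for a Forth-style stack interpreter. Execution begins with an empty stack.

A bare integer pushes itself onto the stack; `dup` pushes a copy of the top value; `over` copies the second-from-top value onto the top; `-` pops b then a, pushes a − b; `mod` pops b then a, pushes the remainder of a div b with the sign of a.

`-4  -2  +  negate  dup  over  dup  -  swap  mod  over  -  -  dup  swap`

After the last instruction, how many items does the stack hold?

2

-4      [-4]
-2      [-4, -2]
+       [-6]
negate  [6]
dup     [6, 6]
over    [6, 6, 6]
dup     [6, 6, 6, 6]
-       [6, 6, 0]
swap    [6, 0, 6]
mod     [6, 0]
over    [6, 0, 6]
-       [6, -6]
-       [12]
dup     [12, 12]
swap    [12, 12]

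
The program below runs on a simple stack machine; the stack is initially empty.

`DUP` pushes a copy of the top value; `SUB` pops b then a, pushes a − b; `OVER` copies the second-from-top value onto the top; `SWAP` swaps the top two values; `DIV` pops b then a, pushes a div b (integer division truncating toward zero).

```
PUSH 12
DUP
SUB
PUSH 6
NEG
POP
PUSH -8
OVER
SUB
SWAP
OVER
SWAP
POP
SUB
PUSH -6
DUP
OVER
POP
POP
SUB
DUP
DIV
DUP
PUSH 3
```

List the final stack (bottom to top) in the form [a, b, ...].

[1, 1, 3]

PUSH 12 → [12]
DUP     → [12, 12]
SUB     → [0]
PUSH 6  → [0, 6]
NEG     → [0, -6]
POP     → [0]
PUSH -8 → [0, -8]
OVER    → [0, -8, 0]
SUB     → [0, -8]
SWAP    → [-8, 0]
OVER    → [-8, 0, -8]
SWAP    → [-8, -8, 0]
POP     → [-8, -8]
SUB     → [0]
PUSH -6 → [0, -6]
DUP     → [0, -6, -6]
OVER    → [0, -6, -6, -6]
POP     → [0, -6, -6]
POP     → [0, -6]
SUB     → [6]
DUP     → [6, 6]
DIV     → [1]
DUP     → [1, 1]
PUSH 3  → [1, 1, 3]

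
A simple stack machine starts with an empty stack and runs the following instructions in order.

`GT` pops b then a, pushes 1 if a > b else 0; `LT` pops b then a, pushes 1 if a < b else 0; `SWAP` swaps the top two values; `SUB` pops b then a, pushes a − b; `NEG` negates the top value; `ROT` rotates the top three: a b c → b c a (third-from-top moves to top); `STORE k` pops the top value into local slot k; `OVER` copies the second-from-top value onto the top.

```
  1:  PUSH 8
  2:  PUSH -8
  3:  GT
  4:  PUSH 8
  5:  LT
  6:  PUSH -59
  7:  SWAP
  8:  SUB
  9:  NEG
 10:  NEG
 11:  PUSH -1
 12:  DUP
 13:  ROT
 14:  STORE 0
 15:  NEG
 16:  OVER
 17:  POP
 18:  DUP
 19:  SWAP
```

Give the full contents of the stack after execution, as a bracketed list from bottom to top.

PUSH 8   -> [8]
PUSH -8  -> [8, -8]
GT       -> [1]
PUSH 8   -> [1, 8]
LT       -> [1]
PUSH -59 -> [1, -59]
SWAP     -> [-59, 1]
SUB      -> [-60]
NEG      -> [60]
NEG      -> [-60]
PUSH -1  -> [-60, -1]
DUP      -> [-60, -1, -1]
ROT      -> [-1, -1, -60]
STORE 0  -> [-1, -1]
NEG      -> [-1, 1]
OVER     -> [-1, 1, -1]
POP      -> [-1, 1]
DUP      -> [-1, 1, 1]
SWAP     -> [-1, 1, 1]

[-1, 1, 1]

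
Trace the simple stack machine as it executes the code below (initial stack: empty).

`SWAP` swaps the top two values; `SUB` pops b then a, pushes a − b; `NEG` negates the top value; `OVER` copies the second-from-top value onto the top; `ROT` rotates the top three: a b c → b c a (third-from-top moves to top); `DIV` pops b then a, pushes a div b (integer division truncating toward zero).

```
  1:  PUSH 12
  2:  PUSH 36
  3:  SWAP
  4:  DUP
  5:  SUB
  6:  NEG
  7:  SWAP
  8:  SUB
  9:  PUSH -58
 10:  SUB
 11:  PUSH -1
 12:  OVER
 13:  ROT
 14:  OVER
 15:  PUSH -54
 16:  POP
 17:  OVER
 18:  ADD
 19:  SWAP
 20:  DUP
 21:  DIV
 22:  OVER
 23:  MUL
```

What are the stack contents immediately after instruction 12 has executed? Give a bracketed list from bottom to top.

PUSH 12  → 12
PUSH 36  → 12 36
SWAP     → 36 12
DUP      → 36 12 12
SUB      → 36 0
NEG      → 36 0
SWAP     → 0 36
SUB      → -36
PUSH -58 → -36 -58
SUB      → 22
PUSH -1  → 22 -1
OVER     → 22 -1 22

[22, -1, 22]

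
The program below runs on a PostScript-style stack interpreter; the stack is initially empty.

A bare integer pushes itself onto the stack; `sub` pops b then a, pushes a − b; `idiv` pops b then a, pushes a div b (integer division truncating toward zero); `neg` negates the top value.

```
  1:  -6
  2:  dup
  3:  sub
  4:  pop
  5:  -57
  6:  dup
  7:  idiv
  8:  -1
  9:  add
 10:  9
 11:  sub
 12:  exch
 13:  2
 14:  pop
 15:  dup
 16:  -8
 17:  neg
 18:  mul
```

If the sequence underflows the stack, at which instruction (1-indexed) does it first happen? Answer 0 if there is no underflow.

12

-6   -> -6
dup  -> -6 -6
sub  -> 0
pop  -> (empty)
-57  -> -57
dup  -> -57 -57
idiv -> 1
-1   -> 1 -1
add  -> 0
9    -> 0 9
sub  -> -9
exch  — needs 2 operands, stack has 1 → underflow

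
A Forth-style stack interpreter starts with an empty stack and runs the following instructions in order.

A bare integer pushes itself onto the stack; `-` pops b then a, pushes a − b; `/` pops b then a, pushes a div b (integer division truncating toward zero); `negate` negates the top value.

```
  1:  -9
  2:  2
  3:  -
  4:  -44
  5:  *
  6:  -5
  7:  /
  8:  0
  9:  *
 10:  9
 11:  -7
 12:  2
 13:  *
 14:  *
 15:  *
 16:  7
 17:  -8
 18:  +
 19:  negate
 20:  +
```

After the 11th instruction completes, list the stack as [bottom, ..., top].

[0, 9, -7]

-9  : [-9]
2   : [-9, 2]
-   : [-11]
-44 : [-11, -44]
*   : [484]
-5  : [484, -5]
/   : [-96]
0   : [-96, 0]
*   : [0]
9   : [0, 9]
-7  : [0, 9, -7]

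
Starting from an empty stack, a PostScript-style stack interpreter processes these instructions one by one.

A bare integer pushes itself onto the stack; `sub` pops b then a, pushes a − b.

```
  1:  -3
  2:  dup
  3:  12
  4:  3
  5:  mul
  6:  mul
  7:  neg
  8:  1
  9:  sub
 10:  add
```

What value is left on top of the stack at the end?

-3  → -3
dup → -3 -3
12  → -3 -3 12
3   → -3 -3 12 3
mul → -3 -3 36
mul → -3 -108
neg → -3 108
1   → -3 108 1
sub → -3 107
add → 104

104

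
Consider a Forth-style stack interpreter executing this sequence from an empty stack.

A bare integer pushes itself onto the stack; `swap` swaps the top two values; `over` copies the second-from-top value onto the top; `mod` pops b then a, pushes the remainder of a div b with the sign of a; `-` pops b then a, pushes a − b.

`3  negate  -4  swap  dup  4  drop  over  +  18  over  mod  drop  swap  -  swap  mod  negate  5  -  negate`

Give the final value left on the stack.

3      : [3]
negate : [-3]
-4     : [-3, -4]
swap   : [-4, -3]
dup    : [-4, -3, -3]
4      : [-4, -3, -3, 4]
drop   : [-4, -3, -3]
over   : [-4, -3, -3, -3]
+      : [-4, -3, -6]
18     : [-4, -3, -6, 18]
over   : [-4, -3, -6, 18, -6]
mod    : [-4, -3, -6, 0]
drop   : [-4, -3, -6]
swap   : [-4, -6, -3]
-      : [-4, -3]
swap   : [-3, -4]
mod    : [-3]
negate : [3]
5      : [3, 5]
-      : [-2]
negate : [2]

2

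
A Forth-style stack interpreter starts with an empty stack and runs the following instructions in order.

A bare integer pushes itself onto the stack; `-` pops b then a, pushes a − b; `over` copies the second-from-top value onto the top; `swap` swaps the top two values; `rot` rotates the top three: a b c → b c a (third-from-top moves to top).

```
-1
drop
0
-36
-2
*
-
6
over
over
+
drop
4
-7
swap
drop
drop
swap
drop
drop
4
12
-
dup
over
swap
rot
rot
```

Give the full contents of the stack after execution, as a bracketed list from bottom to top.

-1    -1
drop  (empty)
0     0
-36   0 -36
-2    0 -36 -2
*     0 72
-     -72
6     -72 6
over  -72 6 -72
over  -72 6 -72 6
+     -72 6 -66
drop  -72 6
4     -72 6 4
-7    -72 6 4 -7
swap  -72 6 -7 4
drop  -72 6 -7
drop  -72 6
swap  6 -72
drop  6
drop  (empty)
4     4
12    4 12
-     -8
dup   -8 -8
over  -8 -8 -8
swap  -8 -8 -8
rot   -8 -8 -8
rot   -8 -8 -8

[-8, -8, -8]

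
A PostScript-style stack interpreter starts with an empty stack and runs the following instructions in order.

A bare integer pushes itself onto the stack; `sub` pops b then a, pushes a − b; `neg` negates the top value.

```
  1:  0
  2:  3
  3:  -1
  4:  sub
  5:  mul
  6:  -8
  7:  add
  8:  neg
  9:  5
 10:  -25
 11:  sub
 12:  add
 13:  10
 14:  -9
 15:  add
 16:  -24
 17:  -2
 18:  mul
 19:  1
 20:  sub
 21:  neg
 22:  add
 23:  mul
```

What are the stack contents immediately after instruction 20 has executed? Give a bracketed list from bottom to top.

0   -> 0
3   -> 0 3
-1  -> 0 3 -1
sub -> 0 4
mul -> 0
-8  -> 0 -8
add -> -8
neg -> 8
5   -> 8 5
-25 -> 8 5 -25
sub -> 8 30
add -> 38
10  -> 38 10
-9  -> 38 10 -9
add -> 38 1
-24 -> 38 1 -24
-2  -> 38 1 -24 -2
mul -> 38 1 48
1   -> 38 1 48 1
sub -> 38 1 47

[38, 1, 47]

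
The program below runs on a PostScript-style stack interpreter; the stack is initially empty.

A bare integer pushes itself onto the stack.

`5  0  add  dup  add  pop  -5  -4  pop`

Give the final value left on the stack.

5   → [5]
0   → [5, 0]
add → [5]
dup → [5, 5]
add → [10]
pop → []
-5  → [-5]
-4  → [-5, -4]
pop → [-5]

-5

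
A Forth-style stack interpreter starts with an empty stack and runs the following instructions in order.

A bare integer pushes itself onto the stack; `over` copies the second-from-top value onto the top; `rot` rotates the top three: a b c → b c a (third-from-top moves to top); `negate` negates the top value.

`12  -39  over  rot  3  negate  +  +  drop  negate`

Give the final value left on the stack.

12     -> 12
-39    -> 12 -39
over   -> 12 -39 12
rot    -> -39 12 12
3      -> -39 12 12 3
negate -> -39 12 12 -3
+      -> -39 12 9
+      -> -39 21
drop   -> -39
negate -> 39

39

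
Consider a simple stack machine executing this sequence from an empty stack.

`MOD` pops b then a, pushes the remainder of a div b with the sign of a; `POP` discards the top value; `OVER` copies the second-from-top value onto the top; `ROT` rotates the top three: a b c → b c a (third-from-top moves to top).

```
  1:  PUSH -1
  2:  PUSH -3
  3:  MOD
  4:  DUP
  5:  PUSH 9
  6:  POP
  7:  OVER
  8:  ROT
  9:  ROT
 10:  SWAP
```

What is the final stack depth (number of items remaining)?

PUSH -1 -> -1
PUSH -3 -> -1 -3
MOD     -> -1
DUP     -> -1 -1
PUSH 9  -> -1 -1 9
POP     -> -1 -1
OVER    -> -1 -1 -1
ROT     -> -1 -1 -1
ROT     -> -1 -1 -1
SWAP    -> -1 -1 -1

3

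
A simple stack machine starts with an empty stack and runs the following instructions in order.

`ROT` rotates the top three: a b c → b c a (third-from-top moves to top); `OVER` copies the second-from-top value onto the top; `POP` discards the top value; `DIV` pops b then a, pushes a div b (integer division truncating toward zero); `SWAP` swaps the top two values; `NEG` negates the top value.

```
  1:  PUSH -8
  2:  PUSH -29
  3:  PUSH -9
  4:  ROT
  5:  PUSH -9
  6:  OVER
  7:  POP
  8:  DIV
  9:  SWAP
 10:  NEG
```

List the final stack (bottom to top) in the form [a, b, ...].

PUSH -8  → -8
PUSH -29 → -8 -29
PUSH -9  → -8 -29 -9
ROT      → -29 -9 -8
PUSH -9  → -29 -9 -8 -9
OVER     → -29 -9 -8 -9 -8
POP      → -29 -9 -8 -9
DIV      → -29 -9 0
SWAP     → -29 0 -9
NEG      → -29 0 9

[-29, 0, 9]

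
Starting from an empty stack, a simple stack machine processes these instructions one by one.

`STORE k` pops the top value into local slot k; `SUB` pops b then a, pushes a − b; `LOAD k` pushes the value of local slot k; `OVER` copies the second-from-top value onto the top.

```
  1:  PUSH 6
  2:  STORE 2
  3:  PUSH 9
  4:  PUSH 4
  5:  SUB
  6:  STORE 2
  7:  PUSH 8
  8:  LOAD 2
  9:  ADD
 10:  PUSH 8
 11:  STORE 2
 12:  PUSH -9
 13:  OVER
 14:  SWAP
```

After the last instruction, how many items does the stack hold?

PUSH 6  → [6]
STORE 2 → []
PUSH 9  → [9]
PUSH 4  → [9, 4]
SUB     → [5]
STORE 2 → []
PUSH 8  → [8]
LOAD 2  → [8, 5]
ADD     → [13]
PUSH 8  → [13, 8]
STORE 2 → [13]
PUSH -9 → [13, -9]
OVER    → [13, -9, 13]
SWAP    → [13, 13, -9]

3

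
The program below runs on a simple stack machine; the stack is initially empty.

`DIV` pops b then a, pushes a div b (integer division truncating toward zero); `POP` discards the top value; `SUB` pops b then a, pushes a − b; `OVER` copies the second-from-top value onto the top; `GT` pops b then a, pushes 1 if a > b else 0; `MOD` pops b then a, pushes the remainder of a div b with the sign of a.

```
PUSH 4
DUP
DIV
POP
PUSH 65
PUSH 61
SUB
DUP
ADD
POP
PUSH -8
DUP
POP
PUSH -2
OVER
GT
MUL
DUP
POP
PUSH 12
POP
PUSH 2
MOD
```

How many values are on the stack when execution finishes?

1

PUSH 4   [4]
DUP      [4, 4]
DIV      [1]
POP      []
PUSH 65  [65]
PUSH 61  [65, 61]
SUB      [4]
DUP      [4, 4]
ADD      [8]
POP      []
PUSH -8  [-8]
DUP      [-8, -8]
POP      [-8]
PUSH -2  [-8, -2]
OVER     [-8, -2, -8]
GT       [-8, 1]
MUL      [-8]
DUP      [-8, -8]
POP      [-8]
PUSH 12  [-8, 12]
POP      [-8]
PUSH 2   [-8, 2]
MOD      [0]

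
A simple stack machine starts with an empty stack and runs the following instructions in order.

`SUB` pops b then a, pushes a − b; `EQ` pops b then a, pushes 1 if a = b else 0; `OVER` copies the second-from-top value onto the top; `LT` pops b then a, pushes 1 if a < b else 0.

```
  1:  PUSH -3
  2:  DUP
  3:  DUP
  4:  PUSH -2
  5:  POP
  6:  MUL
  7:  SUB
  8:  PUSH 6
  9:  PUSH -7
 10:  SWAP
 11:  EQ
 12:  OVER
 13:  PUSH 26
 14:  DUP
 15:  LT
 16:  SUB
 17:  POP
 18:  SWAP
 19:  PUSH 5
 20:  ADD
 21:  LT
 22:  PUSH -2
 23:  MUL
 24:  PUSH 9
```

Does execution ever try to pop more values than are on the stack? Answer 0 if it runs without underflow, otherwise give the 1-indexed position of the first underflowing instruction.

PUSH -3 → [-3]
DUP     → [-3, -3]
DUP     → [-3, -3, -3]
PUSH -2 → [-3, -3, -3, -2]
POP     → [-3, -3, -3]
MUL     → [-3, 9]
SUB     → [-12]
PUSH 6  → [-12, 6]
PUSH -7 → [-12, 6, -7]
SWAP    → [-12, -7, 6]
EQ      → [-12, 0]
OVER    → [-12, 0, -12]
PUSH 26 → [-12, 0, -12, 26]
DUP     → [-12, 0, -12, 26, 26]
LT      → [-12, 0, -12, 0]
SUB     → [-12, 0, -12]
POP     → [-12, 0]
SWAP    → [0, -12]
PUSH 5  → [0, -12, 5]
ADD     → [0, -7]
LT      → [0]
PUSH -2 → [0, -2]
MUL     → [0]
PUSH 9  → [0, 9]

0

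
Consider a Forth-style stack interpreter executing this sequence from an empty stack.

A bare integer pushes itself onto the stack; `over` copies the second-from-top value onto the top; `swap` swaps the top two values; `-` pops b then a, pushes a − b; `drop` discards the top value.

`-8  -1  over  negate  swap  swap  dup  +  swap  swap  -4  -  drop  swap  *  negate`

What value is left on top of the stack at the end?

-8

-8     → [-8]
-1     → [-8, -1]
over   → [-8, -1, -8]
negate → [-8, -1, 8]
swap   → [-8, 8, -1]
swap   → [-8, -1, 8]
dup    → [-8, -1, 8, 8]
+      → [-8, -1, 16]
swap   → [-8, 16, -1]
swap   → [-8, -1, 16]
-4     → [-8, -1, 16, -4]
-      → [-8, -1, 20]
drop   → [-8, -1]
swap   → [-1, -8]
*      → [8]
negate → [-8]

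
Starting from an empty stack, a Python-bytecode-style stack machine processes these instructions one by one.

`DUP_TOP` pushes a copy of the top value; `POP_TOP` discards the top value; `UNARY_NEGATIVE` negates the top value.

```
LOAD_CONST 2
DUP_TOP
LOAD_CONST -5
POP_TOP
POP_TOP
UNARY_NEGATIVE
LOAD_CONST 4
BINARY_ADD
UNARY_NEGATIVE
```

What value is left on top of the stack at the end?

-2

LOAD_CONST 2    2
DUP_TOP         2 2
LOAD_CONST -5   2 2 -5
POP_TOP         2 2
POP_TOP         2
UNARY_NEGATIVE  -2
LOAD_CONST 4    -2 4
BINARY_ADD      2
UNARY_NEGATIVE  -2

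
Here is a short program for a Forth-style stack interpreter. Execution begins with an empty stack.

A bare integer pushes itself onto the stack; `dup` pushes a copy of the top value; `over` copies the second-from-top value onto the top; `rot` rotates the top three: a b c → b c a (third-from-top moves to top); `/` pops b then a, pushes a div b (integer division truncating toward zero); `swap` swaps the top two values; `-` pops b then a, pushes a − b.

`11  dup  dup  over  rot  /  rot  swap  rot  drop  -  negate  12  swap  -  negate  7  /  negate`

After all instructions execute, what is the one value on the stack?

11     → [11]
dup    → [11, 11]
dup    → [11, 11, 11]
over   → [11, 11, 11, 11]
rot    → [11, 11, 11, 11]
/      → [11, 11, 1]
rot    → [11, 1, 11]
swap   → [11, 11, 1]
rot    → [11, 1, 11]
drop   → [11, 1]
-      → [10]
negate → [-10]
12     → [-10, 12]
swap   → [12, -10]
-      → [22]
negate → [-22]
7      → [-22, 7]
/      → [-3]
negate → [3]

3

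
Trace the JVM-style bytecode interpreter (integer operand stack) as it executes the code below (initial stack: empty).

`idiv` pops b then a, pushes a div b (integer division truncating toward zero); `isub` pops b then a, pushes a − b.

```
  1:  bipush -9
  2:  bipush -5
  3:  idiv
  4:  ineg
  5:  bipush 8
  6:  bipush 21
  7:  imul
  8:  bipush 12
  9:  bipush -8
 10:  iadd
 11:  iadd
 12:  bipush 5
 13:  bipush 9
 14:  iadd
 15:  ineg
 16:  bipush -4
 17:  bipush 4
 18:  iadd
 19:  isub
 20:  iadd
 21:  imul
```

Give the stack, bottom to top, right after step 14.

bipush -9 → -9
bipush -5 → -9 -5
idiv      → 1
ineg      → -1
bipush 8  → -1 8
bipush 21 → -1 8 21
imul      → -1 168
bipush 12 → -1 168 12
bipush -8 → -1 168 12 -8
iadd      → -1 168 4
iadd      → -1 172
bipush 5  → -1 172 5
bipush 9  → -1 172 5 9
iadd      → -1 172 14

[-1, 172, 14]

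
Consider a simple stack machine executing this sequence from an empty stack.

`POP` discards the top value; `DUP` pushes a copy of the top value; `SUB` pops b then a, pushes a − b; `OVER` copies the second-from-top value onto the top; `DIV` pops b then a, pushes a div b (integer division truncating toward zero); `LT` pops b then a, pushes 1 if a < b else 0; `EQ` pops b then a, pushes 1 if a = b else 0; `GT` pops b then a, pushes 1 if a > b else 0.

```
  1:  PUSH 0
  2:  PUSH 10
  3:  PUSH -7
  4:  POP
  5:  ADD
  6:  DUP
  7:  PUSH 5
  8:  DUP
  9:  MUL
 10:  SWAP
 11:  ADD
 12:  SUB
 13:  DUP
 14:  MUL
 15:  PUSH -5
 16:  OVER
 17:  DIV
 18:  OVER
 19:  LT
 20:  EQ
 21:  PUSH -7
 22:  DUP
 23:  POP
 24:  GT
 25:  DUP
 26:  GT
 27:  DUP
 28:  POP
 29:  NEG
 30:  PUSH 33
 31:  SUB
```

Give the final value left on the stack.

PUSH 0  → 0
PUSH 10 → 0 10
PUSH -7 → 0 10 -7
POP     → 0 10
ADD     → 10
DUP     → 10 10
PUSH 5  → 10 10 5
DUP     → 10 10 5 5
MUL     → 10 10 25
SWAP    → 10 25 10
ADD     → 10 35
SUB     → -25
DUP     → -25 -25
MUL     → 625
PUSH -5 → 625 -5
OVER    → 625 -5 625
DIV     → 625 0
OVER    → 625 0 625
LT      → 625 1
EQ      → 0
PUSH -7 → 0 -7
DUP     → 0 -7 -7
POP     → 0 -7
GT      → 1
DUP     → 1 1
GT      → 0
DUP     → 0 0
POP     → 0
NEG     → 0
PUSH 33 → 0 33
SUB     → -33

-33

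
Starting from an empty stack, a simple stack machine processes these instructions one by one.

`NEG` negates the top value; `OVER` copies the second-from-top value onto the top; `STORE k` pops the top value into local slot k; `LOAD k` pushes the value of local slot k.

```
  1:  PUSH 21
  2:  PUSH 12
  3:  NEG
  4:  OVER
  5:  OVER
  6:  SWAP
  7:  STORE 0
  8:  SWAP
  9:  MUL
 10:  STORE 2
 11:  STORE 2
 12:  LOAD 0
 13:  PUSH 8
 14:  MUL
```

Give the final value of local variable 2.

PUSH 21 → [21]
PUSH 12 → [21, 12]
NEG     → [21, -12]
OVER    → [21, -12, 21]
OVER    → [21, -12, 21, -12]
SWAP    → [21, -12, -12, 21]
STORE 0 → [21, -12, -12]
SWAP    → [21, -12, -12]
MUL     → [21, 144]
STORE 2 → [21]
STORE 2 → []
LOAD 0  → [21]
PUSH 8  → [21, 8]
MUL     → [168]

21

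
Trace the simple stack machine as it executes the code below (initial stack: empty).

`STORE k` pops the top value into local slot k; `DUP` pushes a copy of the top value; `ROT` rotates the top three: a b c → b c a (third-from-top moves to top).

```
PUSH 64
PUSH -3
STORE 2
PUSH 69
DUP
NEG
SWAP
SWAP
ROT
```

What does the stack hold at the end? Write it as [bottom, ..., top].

[69, -69, 64]

PUSH 64 → [64]
PUSH -3 → [64, -3]
STORE 2 → [64]
PUSH 69 → [64, 69]
DUP     → [64, 69, 69]
NEG     → [64, 69, -69]
SWAP    → [64, -69, 69]
SWAP    → [64, 69, -69]
ROT     → [69, -69, 64]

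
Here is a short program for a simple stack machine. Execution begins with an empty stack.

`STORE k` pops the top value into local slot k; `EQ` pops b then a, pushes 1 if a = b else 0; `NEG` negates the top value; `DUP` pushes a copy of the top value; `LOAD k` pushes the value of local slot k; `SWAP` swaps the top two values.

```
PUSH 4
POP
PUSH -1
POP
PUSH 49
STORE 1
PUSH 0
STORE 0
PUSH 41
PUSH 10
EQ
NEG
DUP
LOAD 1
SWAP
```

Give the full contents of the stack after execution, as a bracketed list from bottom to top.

[0, 49, 0]

PUSH 4  : [4]
POP     : []
PUSH -1 : [-1]
POP     : []
PUSH 49 : [49]
STORE 1 : []
PUSH 0  : [0]
STORE 0 : []
PUSH 41 : [41]
PUSH 10 : [41, 10]
EQ      : [0]
NEG     : [0]
DUP     : [0, 0]
LOAD 1  : [0, 0, 49]
SWAP    : [0, 49, 0]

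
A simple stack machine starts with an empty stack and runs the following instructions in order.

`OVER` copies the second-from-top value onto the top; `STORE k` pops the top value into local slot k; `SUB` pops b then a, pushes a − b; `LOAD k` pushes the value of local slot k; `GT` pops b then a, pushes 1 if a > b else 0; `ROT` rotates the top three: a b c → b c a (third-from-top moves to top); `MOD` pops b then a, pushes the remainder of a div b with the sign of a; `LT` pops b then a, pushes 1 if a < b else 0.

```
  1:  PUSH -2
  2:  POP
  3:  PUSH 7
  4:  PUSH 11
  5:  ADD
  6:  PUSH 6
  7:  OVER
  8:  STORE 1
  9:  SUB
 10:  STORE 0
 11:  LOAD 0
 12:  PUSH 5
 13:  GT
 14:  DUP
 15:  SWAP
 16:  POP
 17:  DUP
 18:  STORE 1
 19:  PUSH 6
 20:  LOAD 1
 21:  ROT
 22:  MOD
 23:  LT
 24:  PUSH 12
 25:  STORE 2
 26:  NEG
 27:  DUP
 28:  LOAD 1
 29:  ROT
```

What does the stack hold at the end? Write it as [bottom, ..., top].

PUSH -2 → -2
POP     → (empty)
PUSH 7  → 7
PUSH 11 → 7 11
ADD     → 18
PUSH 6  → 18 6
OVER    → 18 6 18
STORE 1 → 18 6
SUB     → 12
STORE 0 → (empty)
LOAD 0  → 12
PUSH 5  → 12 5
GT      → 1
DUP     → 1 1
SWAP    → 1 1
POP     → 1
DUP     → 1 1
STORE 1 → 1
PUSH 6  → 1 6
LOAD 1  → 1 6 1
ROT     → 6 1 1
MOD     → 6 0
LT      → 0
PUSH 12 → 0 12
STORE 2 → 0
NEG     → 0
DUP     → 0 0
LOAD 1  → 0 0 1
ROT     → 0 1 0

[0, 1, 0]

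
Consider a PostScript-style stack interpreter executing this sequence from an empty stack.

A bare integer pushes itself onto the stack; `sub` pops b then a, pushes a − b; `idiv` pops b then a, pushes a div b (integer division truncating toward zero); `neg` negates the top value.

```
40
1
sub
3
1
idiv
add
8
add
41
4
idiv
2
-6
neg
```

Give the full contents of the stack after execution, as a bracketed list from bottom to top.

40    40
1     40 1
sub   39
3     39 3
1     39 3 1
idiv  39 3
add   42
8     42 8
add   50
41    50 41
4     50 41 4
idiv  50 10
2     50 10 2
-6    50 10 2 -6
neg   50 10 2 6

[50, 10, 2, 6]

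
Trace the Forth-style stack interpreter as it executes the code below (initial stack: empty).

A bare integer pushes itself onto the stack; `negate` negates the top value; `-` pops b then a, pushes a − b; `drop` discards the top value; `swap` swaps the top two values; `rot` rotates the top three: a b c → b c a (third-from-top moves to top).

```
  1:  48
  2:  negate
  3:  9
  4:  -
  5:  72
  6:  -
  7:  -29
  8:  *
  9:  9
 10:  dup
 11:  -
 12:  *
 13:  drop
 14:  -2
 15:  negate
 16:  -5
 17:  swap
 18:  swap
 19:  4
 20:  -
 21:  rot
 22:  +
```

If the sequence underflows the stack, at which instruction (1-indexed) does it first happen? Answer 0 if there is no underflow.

48     : 48
negate : -48
9      : -48 9
-      : -57
72     : -57 72
-      : -129
-29    : -129 -29
*      : 3741
9      : 3741 9
dup    : 3741 9 9
-      : 3741 0
*      : 0
drop   : (empty)
-2     : -2
negate : 2
-5     : 2 -5
swap   : -5 2
swap   : 2 -5
4      : 2 -5 4
-      : 2 -9
rot  — needs 3 operands, stack has 2 → underflow

21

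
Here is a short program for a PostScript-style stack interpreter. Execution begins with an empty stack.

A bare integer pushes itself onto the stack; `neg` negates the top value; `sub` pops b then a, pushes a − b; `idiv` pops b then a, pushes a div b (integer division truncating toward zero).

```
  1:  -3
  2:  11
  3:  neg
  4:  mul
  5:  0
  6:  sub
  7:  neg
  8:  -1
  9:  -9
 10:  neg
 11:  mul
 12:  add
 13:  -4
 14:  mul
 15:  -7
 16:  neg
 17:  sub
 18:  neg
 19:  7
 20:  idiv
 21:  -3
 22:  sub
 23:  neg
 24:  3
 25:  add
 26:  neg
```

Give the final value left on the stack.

-3   : -3
11   : -3 11
neg  : -3 -11
mul  : 33
0    : 33 0
sub  : 33
neg  : -33
-1   : -33 -1
-9   : -33 -1 -9
neg  : -33 -1 9
mul  : -33 -9
add  : -42
-4   : -42 -4
mul  : 168
-7   : 168 -7
neg  : 168 7
sub  : 161
neg  : -161
7    : -161 7
idiv : -23
-3   : -23 -3
sub  : -20
neg  : 20
3    : 20 3
add  : 23
neg  : -23

-23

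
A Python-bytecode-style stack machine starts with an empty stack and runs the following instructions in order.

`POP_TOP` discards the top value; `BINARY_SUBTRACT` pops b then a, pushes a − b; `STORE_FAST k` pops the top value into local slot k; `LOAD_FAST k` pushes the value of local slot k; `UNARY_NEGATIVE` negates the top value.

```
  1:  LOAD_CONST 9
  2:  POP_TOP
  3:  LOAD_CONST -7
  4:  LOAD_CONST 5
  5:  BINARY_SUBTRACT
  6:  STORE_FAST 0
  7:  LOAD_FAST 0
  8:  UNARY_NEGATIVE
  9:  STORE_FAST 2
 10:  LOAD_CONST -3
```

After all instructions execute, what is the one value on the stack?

-3

LOAD_CONST 9    → [9]
POP_TOP         → []
LOAD_CONST -7   → [-7]
LOAD_CONST 5    → [-7, 5]
BINARY_SUBTRACT → [-12]
STORE_FAST 0    → []
LOAD_FAST 0     → [-12]
UNARY_NEGATIVE  → [12]
STORE_FAST 2    → []
LOAD_CONST -3   → [-3]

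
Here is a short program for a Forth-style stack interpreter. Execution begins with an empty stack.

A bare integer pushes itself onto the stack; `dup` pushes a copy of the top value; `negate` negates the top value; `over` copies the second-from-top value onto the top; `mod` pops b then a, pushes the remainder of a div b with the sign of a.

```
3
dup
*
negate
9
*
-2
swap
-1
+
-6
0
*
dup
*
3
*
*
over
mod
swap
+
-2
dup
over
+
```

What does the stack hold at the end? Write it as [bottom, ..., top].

[-2, -2, -4]

3      → 3
dup    → 3 3
*      → 9
negate → -9
9      → -9 9
*      → -81
-2     → -81 -2
swap   → -2 -81
-1     → -2 -81 -1
+      → -2 -82
-6     → -2 -82 -6
0      → -2 -82 -6 0
*      → -2 -82 0
dup    → -2 -82 0 0
*      → -2 -82 0
3      → -2 -82 0 3
*      → -2 -82 0
*      → -2 0
over   → -2 0 -2
mod    → -2 0
swap   → 0 -2
+      → -2
-2     → -2 -2
dup    → -2 -2 -2
over   → -2 -2 -2 -2
+      → -2 -2 -4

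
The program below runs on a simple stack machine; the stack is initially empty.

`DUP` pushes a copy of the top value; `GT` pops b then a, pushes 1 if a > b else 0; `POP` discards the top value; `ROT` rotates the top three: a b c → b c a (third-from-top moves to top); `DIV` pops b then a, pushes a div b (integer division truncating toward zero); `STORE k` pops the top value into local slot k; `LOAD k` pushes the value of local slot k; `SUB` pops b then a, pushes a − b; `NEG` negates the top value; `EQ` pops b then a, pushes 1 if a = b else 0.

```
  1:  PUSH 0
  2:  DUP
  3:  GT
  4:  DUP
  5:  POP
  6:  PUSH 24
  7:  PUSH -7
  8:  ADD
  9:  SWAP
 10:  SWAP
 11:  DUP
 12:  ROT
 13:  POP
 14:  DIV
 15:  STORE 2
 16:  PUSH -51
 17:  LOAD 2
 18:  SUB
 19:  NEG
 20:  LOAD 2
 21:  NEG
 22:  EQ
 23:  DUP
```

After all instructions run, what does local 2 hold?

PUSH 0   : [0]
DUP      : [0, 0]
GT       : [0]
DUP      : [0, 0]
POP      : [0]
PUSH 24  : [0, 24]
PUSH -7  : [0, 24, -7]
ADD      : [0, 17]
SWAP     : [17, 0]
SWAP     : [0, 17]
DUP      : [0, 17, 17]
ROT      : [17, 17, 0]
POP      : [17, 17]
DIV      : [1]
STORE 2  : []
PUSH -51 : [-51]
LOAD 2   : [-51, 1]
SUB      : [-52]
NEG      : [52]
LOAD 2   : [52, 1]
NEG      : [52, -1]
EQ       : [0]
DUP      : [0, 0]

1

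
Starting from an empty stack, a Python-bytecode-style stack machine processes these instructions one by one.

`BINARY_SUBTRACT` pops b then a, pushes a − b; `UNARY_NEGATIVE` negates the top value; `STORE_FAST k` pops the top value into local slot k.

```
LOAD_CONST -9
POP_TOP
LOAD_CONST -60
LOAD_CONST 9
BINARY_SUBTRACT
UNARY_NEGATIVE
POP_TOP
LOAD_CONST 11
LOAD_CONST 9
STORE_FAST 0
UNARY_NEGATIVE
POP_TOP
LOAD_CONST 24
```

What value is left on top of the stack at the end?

LOAD_CONST -9   -> -9
POP_TOP         -> (empty)
LOAD_CONST -60  -> -60
LOAD_CONST 9    -> -60 9
BINARY_SUBTRACT -> -69
UNARY_NEGATIVE  -> 69
POP_TOP         -> (empty)
LOAD_CONST 11   -> 11
LOAD_CONST 9    -> 11 9
STORE_FAST 0    -> 11
UNARY_NEGATIVE  -> -11
POP_TOP         -> (empty)
LOAD_CONST 24   -> 24

24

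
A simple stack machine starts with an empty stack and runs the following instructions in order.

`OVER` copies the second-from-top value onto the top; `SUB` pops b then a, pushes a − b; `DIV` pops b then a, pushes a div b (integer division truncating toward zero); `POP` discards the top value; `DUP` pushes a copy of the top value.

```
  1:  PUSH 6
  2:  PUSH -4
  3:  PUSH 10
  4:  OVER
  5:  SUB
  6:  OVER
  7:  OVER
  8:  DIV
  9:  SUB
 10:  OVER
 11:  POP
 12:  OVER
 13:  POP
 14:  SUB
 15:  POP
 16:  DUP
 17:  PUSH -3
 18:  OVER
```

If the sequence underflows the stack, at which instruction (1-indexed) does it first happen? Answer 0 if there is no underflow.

PUSH 6  : 6
PUSH -4 : 6 -4
PUSH 10 : 6 -4 10
OVER    : 6 -4 10 -4
SUB     : 6 -4 14
OVER    : 6 -4 14 -4
OVER    : 6 -4 14 -4 14
DIV     : 6 -4 14 0
SUB     : 6 -4 14
OVER    : 6 -4 14 -4
POP     : 6 -4 14
OVER    : 6 -4 14 -4
POP     : 6 -4 14
SUB     : 6 -18
POP     : 6
DUP     : 6 6
PUSH -3 : 6 6 -3
OVER    : 6 6 -3 6

0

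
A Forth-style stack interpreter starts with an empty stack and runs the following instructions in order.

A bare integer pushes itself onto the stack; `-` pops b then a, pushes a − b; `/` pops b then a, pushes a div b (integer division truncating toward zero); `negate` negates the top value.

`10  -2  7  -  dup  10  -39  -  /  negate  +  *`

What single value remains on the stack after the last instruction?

10     : 10
-2     : 10 -2
7      : 10 -2 7
-      : 10 -9
dup    : 10 -9 -9
10     : 10 -9 -9 10
-39    : 10 -9 -9 10 -39
-      : 10 -9 -9 49
/      : 10 -9 0
negate : 10 -9 0
+      : 10 -9
*      : -90

-90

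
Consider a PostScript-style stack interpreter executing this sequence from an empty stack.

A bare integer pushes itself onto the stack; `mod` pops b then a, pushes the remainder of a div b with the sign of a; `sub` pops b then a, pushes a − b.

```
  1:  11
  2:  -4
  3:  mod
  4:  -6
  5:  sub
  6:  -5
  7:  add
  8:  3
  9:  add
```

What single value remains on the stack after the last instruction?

7

11  -> [11]
-4  -> [11, -4]
mod -> [3]
-6  -> [3, -6]
sub -> [9]
-5  -> [9, -5]
add -> [4]
3   -> [4, 3]
add -> [7]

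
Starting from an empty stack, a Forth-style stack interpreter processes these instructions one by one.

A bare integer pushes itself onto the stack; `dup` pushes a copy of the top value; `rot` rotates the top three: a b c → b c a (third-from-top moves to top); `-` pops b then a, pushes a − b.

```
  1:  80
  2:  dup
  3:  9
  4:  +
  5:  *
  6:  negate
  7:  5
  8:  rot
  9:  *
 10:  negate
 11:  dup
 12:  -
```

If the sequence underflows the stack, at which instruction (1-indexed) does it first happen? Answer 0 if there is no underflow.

8

80      80
dup     80 80
9       80 80 9
+       80 89
*       7120
negate  -7120
5       -7120 5
rot  — needs 3 operands, stack has 2 → underflow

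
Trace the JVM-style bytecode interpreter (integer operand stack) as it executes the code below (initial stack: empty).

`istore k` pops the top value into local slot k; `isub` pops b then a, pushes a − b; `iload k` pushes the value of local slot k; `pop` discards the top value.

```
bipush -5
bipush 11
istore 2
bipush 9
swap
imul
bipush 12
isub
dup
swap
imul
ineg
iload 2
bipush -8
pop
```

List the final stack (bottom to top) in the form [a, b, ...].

bipush -5 → [-5]
bipush 11 → [-5, 11]
istore 2  → [-5]
bipush 9  → [-5, 9]
swap      → [9, -5]
imul      → [-45]
bipush 12 → [-45, 12]
isub      → [-57]
dup       → [-57, -57]
swap      → [-57, -57]
imul      → [3249]
ineg      → [-3249]
iload 2   → [-3249, 11]
bipush -8 → [-3249, 11, -8]
pop       → [-3249, 11]

[-3249, 11]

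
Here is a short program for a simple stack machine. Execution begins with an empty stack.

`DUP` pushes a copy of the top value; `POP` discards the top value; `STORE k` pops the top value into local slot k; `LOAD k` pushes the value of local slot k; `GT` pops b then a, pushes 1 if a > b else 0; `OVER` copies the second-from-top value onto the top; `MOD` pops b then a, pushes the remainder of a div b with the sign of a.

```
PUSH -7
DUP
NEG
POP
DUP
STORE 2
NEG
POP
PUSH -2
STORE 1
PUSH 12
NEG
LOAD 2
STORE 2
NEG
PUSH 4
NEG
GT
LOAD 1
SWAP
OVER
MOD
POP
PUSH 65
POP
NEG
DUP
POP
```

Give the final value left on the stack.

PUSH -7 → -7
DUP     → -7 -7
NEG     → -7 7
POP     → -7
DUP     → -7 -7
STORE 2 → -7
NEG     → 7
POP     → (empty)
PUSH -2 → -2
STORE 1 → (empty)
PUSH 12 → 12
NEG     → -12
LOAD 2  → -12 -7
STORE 2 → -12
NEG     → 12
PUSH 4  → 12 4
NEG     → 12 -4
GT      → 1
LOAD 1  → 1 -2
SWAP    → -2 1
OVER    → -2 1 -2
MOD     → -2 1
POP     → -2
PUSH 65 → -2 65
POP     → -2
NEG     → 2
DUP     → 2 2
POP     → 2

2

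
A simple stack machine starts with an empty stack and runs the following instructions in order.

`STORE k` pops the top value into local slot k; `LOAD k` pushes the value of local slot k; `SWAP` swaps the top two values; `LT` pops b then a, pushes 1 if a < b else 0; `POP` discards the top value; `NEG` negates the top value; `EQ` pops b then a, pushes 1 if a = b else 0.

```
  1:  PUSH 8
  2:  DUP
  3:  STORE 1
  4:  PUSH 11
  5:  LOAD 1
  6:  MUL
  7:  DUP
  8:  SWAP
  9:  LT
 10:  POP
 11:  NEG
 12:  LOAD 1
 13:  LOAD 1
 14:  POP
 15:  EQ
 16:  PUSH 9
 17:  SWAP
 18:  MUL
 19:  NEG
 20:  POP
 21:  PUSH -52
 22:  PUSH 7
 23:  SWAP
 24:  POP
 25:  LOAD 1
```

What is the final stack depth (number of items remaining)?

2

PUSH 8   → [8]
DUP      → [8, 8]
STORE 1  → [8]
PUSH 11  → [8, 11]
LOAD 1   → [8, 11, 8]
MUL      → [8, 88]
DUP      → [8, 88, 88]
SWAP     → [8, 88, 88]
LT       → [8, 0]
POP      → [8]
NEG      → [-8]
LOAD 1   → [-8, 8]
LOAD 1   → [-8, 8, 8]
POP      → [-8, 8]
EQ       → [0]
PUSH 9   → [0, 9]
SWAP     → [9, 0]
MUL      → [0]
NEG      → [0]
POP      → []
PUSH -52 → [-52]
PUSH 7   → [-52, 7]
SWAP     → [7, -52]
POP      → [7]
LOAD 1   → [7, 8]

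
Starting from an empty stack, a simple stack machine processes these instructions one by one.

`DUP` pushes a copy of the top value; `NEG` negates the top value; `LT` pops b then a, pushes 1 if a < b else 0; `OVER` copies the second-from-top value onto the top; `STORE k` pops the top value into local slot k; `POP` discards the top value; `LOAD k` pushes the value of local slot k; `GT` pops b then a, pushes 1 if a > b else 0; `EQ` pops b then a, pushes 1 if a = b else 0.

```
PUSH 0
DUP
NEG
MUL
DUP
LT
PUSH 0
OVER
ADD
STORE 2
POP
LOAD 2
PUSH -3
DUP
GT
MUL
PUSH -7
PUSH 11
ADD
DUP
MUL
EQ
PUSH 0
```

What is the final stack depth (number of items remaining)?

2

PUSH 0  : [0]
DUP     : [0, 0]
NEG     : [0, 0]
MUL     : [0]
DUP     : [0, 0]
LT      : [0]
PUSH 0  : [0, 0]
OVER    : [0, 0, 0]
ADD     : [0, 0]
STORE 2 : [0]
POP     : []
LOAD 2  : [0]
PUSH -3 : [0, -3]
DUP     : [0, -3, -3]
GT      : [0, 0]
MUL     : [0]
PUSH -7 : [0, -7]
PUSH 11 : [0, -7, 11]
ADD     : [0, 4]
DUP     : [0, 4, 4]
MUL     : [0, 16]
EQ      : [0]
PUSH 0  : [0, 0]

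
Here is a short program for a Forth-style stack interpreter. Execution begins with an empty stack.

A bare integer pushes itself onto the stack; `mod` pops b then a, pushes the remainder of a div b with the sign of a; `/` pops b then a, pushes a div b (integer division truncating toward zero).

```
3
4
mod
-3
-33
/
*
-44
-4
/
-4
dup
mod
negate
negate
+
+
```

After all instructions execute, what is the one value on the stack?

3      → [3]
4      → [3, 4]
mod    → [3]
-3     → [3, -3]
-33    → [3, -3, -33]
/      → [3, 0]
*      → [0]
-44    → [0, -44]
-4     → [0, -44, -4]
/      → [0, 11]
-4     → [0, 11, -4]
dup    → [0, 11, -4, -4]
mod    → [0, 11, 0]
negate → [0, 11, 0]
negate → [0, 11, 0]
+      → [0, 11]
+      → [11]

11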